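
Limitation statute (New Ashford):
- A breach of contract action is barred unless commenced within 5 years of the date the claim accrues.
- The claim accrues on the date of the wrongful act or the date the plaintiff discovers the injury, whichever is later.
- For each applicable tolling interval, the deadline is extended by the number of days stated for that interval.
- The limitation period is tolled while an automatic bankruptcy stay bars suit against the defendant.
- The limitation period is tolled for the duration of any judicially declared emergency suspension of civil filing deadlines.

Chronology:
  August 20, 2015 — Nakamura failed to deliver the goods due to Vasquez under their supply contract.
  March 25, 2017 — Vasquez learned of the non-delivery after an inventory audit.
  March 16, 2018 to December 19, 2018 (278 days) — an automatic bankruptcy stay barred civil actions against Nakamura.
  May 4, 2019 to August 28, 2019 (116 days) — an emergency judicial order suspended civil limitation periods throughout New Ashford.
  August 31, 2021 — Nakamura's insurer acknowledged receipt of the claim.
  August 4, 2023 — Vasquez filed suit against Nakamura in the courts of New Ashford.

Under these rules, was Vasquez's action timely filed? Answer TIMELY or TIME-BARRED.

TIME-BARRED

Because discovery on March 25, 2017 post-dates the August 20, 2015 act, accrual under the later-of rule falls on March 25, 2017.
Adding the 5 years base period to March 25, 2017 gives a deadline of March 25, 2022, before any tolling.
The automatic bankruptcy stay from March 16, 2018 to December 19, 2018 tolled the period for 278 days, extending the deadline to December 28, 2022.
Because the emergency suspension of filing deadlines ran from May 4, 2019 to August 28, 2019, the deadline is extended by 116 days to April 23, 2023.
Nothing else in the chronology tolls or restarts the period.
The August 4, 2023 filing falls after the April 23, 2023 deadline; the claim is time-barred.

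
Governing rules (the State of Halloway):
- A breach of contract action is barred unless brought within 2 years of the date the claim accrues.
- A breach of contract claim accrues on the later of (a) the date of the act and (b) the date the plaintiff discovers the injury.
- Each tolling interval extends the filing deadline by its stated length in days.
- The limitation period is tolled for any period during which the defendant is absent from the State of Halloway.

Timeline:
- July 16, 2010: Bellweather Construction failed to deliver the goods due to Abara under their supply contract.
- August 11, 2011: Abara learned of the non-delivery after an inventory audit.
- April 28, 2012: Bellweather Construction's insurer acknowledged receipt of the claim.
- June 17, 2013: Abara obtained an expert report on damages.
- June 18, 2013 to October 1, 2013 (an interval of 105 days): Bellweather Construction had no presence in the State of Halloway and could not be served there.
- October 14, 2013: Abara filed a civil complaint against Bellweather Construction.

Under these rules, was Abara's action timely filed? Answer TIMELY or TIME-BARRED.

TIMELY

The claim accrued on August 11, 2011 — the later of the July 16, 2010 act and the August 11, 2011 discovery.
Adding the 2 years base period to August 11, 2011 gives a deadline of August 11, 2013, before any tolling.
Because the defendant's absence from the jurisdiction ran from June 18, 2013 to October 1, 2013, the deadline is extended by 105 days to November 24, 2013.
The other events in the timeline have no effect on the limitation period under the stated rules.
Filing on October 14, 2013 beat the November 24, 2013 deadline — the action is timely.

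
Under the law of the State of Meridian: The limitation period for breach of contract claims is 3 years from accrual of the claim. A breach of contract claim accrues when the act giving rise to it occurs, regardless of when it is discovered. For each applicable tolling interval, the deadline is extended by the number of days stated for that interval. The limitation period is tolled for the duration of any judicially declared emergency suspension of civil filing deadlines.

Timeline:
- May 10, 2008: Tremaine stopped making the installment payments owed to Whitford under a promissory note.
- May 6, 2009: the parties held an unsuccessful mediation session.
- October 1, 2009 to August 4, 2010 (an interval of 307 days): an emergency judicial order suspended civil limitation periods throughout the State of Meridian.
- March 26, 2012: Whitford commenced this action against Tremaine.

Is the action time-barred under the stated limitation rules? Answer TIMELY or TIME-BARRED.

TIME-BARRED

The claim accrued on May 10, 2008, the date of the act.
3 years from May 10, 2008 is May 10, 2011.
The period was tolled for 307 days by the emergency suspension of filing deadlines (October 1, 2009 to August 4, 2010), pushing the deadline to March 12, 2012.
The other events in the timeline have no effect on the limitation period under the stated rules.
Filing on March 26, 2012 missed the March 12, 2012 deadline — the action is time-barred.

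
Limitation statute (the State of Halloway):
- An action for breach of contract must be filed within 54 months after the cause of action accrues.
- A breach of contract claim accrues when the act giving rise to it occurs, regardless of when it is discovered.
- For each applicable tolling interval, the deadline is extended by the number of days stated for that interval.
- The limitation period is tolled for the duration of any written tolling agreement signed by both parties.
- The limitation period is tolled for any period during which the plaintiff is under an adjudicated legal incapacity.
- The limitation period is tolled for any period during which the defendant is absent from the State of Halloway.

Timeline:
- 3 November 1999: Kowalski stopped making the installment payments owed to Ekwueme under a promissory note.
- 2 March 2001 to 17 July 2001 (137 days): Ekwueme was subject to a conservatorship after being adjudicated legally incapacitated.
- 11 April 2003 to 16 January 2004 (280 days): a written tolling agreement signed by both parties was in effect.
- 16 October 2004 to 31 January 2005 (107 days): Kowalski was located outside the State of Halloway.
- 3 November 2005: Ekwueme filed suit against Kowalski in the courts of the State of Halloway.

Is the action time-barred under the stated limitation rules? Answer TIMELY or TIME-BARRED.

TIME-BARRED

The limitation period began to run on 3 November 1999.
Adding the 54 months base period to 3 November 1999 gives a deadline of 3 May 2004, before any tolling.
The period was tolled for 137 days by the plaintiff's legal incapacity (2 March 2001 to 17 July 2001), pushing the deadline to 17 September 2004.
Because the written tolling agreement ran from 11 April 2003 to 16 January 2004, the deadline is extended by 280 days to 24 June 2005.
Because the defendant's absence from the jurisdiction ran from 16 October 2004 to 31 January 2005, the deadline is extended by 107 days to 9 October 2005.
Ekwueme filed on 3 November 2005, after the 9 October 2005 deadline, so the action is time-barred.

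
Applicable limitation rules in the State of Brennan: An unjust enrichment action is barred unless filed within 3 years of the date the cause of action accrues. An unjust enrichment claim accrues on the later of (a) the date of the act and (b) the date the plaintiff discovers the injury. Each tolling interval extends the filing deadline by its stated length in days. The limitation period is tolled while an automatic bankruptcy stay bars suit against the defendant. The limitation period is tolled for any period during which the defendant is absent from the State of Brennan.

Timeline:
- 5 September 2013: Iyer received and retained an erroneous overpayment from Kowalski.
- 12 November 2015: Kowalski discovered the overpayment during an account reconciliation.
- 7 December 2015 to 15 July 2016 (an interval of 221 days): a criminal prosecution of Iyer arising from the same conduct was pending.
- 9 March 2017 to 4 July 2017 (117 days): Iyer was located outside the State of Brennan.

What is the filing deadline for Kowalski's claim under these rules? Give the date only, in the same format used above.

9 March 2019

Because discovery on 12 November 2015 post-dates the 5 September 2013 act, accrual under the later-of rule falls on 12 November 2015.
3 years from 12 November 2015 is 12 November 2018.
The period was tolled for 117 days by the defendant's absence from the jurisdiction (9 March 2017 to 4 July 2017), pushing the deadline to 9 March 2019.
Although a criminal prosecution ran from 7 December 2015 to 15 July 2016, the stated rules do not make that a tolling event, so it is disregarded.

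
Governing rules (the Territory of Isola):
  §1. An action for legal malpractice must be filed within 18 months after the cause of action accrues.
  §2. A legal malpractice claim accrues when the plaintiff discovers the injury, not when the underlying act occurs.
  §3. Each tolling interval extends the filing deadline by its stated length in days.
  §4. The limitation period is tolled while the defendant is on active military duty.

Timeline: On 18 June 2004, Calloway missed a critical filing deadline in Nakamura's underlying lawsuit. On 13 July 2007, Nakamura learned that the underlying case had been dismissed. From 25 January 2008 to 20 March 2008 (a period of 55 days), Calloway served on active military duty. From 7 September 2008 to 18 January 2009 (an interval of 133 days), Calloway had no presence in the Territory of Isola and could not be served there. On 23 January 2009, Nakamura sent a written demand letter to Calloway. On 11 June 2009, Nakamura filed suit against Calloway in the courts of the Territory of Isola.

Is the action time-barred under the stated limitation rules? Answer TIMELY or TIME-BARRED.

TIME-BARRED

Under the discovery rule, the claim accrued on 13 July 2007, when Nakamura discovered the injury — not on the 18 June 2004 date of the underlying act.
The untolled deadline — 18 months after 13 July 2007 — is 13 January 2009.
The period was tolled for 55 days by the defendant's active military service (25 January 2008 to 20 March 2008), pushing the deadline to 9 March 2009.
The defendant's absence from the jurisdiction from 7 September 2008 to 18 January 2009 does not toll the period, because no stated rule makes the defendant's absence a tolling event.
None of the other events listed affects the running of the period under the stated rules.
Filing on 11 June 2009 missed the 9 March 2009 deadline — the action is time-barred.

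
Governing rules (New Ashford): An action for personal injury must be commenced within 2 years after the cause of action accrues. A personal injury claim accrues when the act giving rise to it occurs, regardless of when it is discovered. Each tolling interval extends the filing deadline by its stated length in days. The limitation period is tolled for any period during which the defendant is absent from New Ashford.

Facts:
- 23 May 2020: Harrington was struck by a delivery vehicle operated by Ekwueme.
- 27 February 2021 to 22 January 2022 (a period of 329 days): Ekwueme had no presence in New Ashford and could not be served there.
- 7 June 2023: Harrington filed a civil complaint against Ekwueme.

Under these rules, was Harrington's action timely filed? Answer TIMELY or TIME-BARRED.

The cause of action accrued on 23 May 2020, the date of the act.
2 years from 23 May 2020 is 23 May 2022.
The defendant's absence from the jurisdiction from 27 February 2021 to 22 January 2022 tolled the period for 329 days, extending the deadline to 17 April 2023.
The 7 June 2023 filing falls after the 17 April 2023 deadline; the claim is time-barred.

TIME-BARRED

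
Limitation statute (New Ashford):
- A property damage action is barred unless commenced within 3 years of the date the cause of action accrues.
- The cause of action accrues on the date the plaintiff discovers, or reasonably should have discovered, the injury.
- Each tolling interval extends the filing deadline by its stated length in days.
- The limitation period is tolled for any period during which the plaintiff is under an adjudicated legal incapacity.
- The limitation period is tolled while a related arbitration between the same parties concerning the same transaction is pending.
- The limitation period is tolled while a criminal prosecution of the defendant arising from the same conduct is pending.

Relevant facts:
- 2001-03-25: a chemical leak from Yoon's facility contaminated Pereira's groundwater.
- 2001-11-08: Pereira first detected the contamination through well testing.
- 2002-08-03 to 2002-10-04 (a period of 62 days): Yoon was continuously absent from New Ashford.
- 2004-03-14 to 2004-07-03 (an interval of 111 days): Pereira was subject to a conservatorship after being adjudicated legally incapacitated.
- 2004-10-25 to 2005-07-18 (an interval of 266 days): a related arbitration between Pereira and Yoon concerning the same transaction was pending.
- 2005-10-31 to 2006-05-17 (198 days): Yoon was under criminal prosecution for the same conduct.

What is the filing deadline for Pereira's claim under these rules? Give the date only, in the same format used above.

Under the discovery rule, the claim accrued on 2001-11-08, when Pereira discovered the injury — not on the 2001-03-25 date of the underlying act.
Adding the 3 years base period to 2001-11-08 gives a deadline of 2004-11-08, before any tolling.
The period was tolled for 111 days by the plaintiff's legal incapacity (2004-03-14 to 2004-07-03), pushing the deadline to 2005-02-27.
The pending related arbitration from 2004-10-25 to 2005-07-18 tolled the period for 266 days, extending the deadline to 2005-11-20.
The pending criminal prosecution from 2005-10-31 to 2006-05-17 tolled the period for 198 days, extending the deadline to 2006-06-06.
The defendant's absence from the jurisdiction from 2002-08-03 to 2002-10-04 does not toll the period, because no stated rule makes the defendant's absence a tolling event.

2006-06-06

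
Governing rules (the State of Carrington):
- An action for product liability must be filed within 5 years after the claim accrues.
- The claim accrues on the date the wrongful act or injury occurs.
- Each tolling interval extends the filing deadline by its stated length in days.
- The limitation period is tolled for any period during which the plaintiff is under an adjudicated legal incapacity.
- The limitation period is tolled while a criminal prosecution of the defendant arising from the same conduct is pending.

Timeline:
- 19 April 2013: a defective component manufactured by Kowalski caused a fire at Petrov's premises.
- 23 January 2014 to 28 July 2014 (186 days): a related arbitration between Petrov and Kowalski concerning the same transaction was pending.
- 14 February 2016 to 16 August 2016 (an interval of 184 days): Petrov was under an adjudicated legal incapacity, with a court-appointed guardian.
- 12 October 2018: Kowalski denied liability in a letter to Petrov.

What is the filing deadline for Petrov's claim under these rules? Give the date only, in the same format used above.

20 October 2018

The claim accrued on 19 April 2013, when the wrongful act occurred.
The untolled deadline — 5 years after 19 April 2013 — is 19 April 2018.
The period was tolled for 184 days by the plaintiff's legal incapacity (14 February 2016 to 16 August 2016), pushing the deadline to 20 October 2018.
The pending related arbitration from 23 January 2014 to 28 July 2014 does not toll the period, because no stated rule makes a pending arbitration a tolling event.
Nothing else in the chronology tolls or restarts the period.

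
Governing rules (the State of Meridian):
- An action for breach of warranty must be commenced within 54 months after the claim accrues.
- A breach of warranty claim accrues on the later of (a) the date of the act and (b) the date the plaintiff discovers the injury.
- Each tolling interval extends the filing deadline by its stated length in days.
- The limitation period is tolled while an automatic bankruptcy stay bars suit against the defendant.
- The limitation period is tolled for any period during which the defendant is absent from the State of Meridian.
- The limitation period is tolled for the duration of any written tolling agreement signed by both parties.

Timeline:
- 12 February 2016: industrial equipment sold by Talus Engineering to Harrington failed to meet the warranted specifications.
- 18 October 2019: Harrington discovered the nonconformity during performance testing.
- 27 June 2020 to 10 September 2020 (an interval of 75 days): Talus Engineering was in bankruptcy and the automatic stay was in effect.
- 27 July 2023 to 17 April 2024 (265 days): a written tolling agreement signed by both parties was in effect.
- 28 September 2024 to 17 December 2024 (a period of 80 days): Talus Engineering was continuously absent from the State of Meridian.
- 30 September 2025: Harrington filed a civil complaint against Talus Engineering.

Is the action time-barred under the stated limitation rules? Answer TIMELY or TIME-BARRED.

TIME-BARRED

The claim accrued on 18 October 2019 — the later of the 12 February 2016 act and the 18 October 2019 discovery.
The untolled deadline — 54 months after 18 October 2019 — is 18 April 2024.
Because the automatic bankruptcy stay ran from 27 June 2020 to 10 September 2020, the deadline is extended by 75 days to 2 July 2024.
The period was tolled for 265 days by the written tolling agreement (27 July 2023 to 17 April 2024), pushing the deadline to 24 March 2025.
Because the defendant's absence from the jurisdiction ran from 28 September 2024 to 17 December 2024, the deadline is extended by 80 days to 12 June 2025.
The 30 September 2025 filing falls after the 12 June 2025 deadline; the claim is time-barred.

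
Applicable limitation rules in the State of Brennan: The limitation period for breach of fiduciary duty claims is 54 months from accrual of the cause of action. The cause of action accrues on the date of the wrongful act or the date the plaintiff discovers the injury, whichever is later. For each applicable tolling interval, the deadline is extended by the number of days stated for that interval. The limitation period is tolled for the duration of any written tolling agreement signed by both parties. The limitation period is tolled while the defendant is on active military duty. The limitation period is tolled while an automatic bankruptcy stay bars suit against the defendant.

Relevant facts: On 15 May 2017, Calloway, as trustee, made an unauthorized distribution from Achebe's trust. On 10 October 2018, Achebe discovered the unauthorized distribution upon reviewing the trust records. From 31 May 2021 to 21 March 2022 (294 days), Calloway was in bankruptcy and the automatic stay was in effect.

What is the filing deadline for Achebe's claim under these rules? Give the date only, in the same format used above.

Taking the later of the act (15 May 2017) and discovery (10 October 2018), the claim accrued on 10 October 2018.
54 months from 10 October 2018 is 10 April 2023.
The period was tolled for 294 days by the automatic bankruptcy stay (31 May 2021 to 21 March 2022), pushing the deadline to 29 January 2024.

29 January 2024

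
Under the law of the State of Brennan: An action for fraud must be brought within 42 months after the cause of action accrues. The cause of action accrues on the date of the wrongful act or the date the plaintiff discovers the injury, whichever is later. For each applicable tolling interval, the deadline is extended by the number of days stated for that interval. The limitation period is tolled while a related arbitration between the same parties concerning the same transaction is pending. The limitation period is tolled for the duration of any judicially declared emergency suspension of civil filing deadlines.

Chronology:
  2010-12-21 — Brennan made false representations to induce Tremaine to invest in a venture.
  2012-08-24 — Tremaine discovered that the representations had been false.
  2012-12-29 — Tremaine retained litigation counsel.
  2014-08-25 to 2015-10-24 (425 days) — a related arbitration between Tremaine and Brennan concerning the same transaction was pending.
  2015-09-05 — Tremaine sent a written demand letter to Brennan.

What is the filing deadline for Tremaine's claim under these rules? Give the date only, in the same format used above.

Taking the later of the act (2010-12-21) and discovery (2012-08-24), the claim accrued on 2012-08-24.
42 months from 2012-08-24 is 2016-02-24.
Because the pending related arbitration ran from 2014-08-25 to 2015-10-24, the deadline is extended by 425 days to 2017-04-24.
None of the other events listed affects the running of the period under the stated rules.

2017-04-24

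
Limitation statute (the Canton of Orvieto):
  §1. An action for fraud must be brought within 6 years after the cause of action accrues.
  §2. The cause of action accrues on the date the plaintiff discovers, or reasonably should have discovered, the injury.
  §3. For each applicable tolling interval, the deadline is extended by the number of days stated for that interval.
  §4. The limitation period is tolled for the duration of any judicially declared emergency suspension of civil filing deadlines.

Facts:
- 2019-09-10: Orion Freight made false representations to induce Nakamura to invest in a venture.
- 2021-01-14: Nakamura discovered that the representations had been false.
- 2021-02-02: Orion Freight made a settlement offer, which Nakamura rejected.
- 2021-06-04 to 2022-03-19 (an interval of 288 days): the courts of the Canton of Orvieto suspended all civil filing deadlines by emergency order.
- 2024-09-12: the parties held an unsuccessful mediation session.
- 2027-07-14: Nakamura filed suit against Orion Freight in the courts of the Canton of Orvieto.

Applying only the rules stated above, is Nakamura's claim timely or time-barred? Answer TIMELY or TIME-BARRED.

TIMELY

The claim did not accrue until Nakamura discovered the injury on 2021-01-14; the 2019-09-10 act date does not start the clock under the stated rule.
6 years from 2021-01-14 is 2027-01-14.
The period was tolled for 288 days by the emergency suspension of filing deadlines (2021-06-04 to 2022-03-19), pushing the deadline to 2027-10-29.
Nothing else in the chronology tolls or restarts the period.
The 2027-07-14 filing precedes the 2027-10-29 deadline; the claim is timely.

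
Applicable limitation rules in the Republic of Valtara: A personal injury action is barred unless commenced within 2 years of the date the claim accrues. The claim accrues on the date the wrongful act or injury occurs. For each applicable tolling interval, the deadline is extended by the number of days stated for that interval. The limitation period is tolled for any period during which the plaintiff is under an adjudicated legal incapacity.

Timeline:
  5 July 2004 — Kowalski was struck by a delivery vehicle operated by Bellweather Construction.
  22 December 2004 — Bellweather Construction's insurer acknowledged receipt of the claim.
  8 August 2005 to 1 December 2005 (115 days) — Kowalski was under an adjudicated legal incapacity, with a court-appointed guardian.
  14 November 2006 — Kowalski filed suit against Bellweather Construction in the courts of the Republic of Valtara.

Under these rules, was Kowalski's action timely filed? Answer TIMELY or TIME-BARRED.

TIME-BARRED

The claim accrued on 5 July 2004, when the wrongful act occurred.
Adding the 2 years base period to 5 July 2004 gives a deadline of 5 July 2006, before any tolling.
The period was tolled for 115 days by the plaintiff's legal incapacity (8 August 2005 to 1 December 2005), pushing the deadline to 28 October 2006.
The other events in the timeline have no effect on the limitation period under the stated rules.
The 14 November 2006 filing falls after the 28 October 2006 deadline; the claim is time-barred.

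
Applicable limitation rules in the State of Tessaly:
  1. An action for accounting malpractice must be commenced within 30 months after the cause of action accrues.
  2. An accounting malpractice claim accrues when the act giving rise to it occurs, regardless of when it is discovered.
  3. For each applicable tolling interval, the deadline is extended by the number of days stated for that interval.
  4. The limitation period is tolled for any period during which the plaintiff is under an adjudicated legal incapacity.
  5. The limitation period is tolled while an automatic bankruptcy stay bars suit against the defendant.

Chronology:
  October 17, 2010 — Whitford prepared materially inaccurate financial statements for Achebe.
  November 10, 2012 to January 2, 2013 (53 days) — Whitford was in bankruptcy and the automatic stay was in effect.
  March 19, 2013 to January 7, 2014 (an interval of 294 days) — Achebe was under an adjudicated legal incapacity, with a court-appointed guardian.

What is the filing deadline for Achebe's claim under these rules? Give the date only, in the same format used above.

The limitation period began to run on October 17, 2010.
The untolled deadline — 30 months after October 17, 2010 — is April 17, 2013.
The automatic bankruptcy stay from November 10, 2012 to January 2, 2013 tolled the period for 53 days, extending the deadline to June 9, 2013.
The period was tolled for 294 days by the plaintiff's legal incapacity (March 19, 2013 to January 7, 2014), pushing the deadline to March 30, 2014.

March 30, 2014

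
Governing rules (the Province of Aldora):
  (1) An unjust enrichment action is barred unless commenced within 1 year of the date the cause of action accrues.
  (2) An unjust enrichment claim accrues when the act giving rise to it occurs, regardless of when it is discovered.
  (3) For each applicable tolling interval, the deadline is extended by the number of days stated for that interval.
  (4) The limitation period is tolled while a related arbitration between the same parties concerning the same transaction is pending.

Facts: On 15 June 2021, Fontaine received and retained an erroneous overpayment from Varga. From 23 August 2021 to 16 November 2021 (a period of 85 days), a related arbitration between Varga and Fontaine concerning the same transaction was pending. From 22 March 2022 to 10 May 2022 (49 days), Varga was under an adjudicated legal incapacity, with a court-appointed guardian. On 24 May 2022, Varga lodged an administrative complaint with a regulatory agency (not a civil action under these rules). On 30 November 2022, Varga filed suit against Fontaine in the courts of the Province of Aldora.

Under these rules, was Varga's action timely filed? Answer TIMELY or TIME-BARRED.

The claim accrued on 15 June 2021, when the wrongful act occurred.
1 year from 15 June 2021 is 15 June 2022.
The pending related arbitration from 23 August 2021 to 16 November 2021 tolled the period for 85 days, extending the deadline to 8 September 2022.
The plaintiff's legal incapacity from 22 March 2022 to 10 May 2022 does not toll the period, because no stated rule makes the plaintiff's incapacity a tolling event.
Nothing else in the chronology tolls or restarts the period.
Varga filed on 30 November 2022, after the 8 September 2022 deadline, so the action is time-barred.

TIME-BARRED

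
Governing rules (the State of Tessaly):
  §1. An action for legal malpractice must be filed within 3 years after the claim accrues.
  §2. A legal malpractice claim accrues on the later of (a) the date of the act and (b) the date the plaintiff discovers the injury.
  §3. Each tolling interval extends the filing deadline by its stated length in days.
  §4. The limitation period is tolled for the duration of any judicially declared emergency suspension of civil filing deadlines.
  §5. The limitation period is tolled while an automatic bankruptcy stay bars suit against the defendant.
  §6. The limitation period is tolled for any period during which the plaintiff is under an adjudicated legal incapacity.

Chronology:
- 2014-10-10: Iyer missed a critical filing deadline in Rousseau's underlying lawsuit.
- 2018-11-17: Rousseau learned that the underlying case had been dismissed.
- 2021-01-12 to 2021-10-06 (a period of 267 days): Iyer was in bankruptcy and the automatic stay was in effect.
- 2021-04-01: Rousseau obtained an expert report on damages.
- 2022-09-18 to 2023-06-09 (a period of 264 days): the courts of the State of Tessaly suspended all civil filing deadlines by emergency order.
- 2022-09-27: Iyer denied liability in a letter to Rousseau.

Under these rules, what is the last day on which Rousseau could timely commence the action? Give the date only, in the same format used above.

The claim accrued on 2018-11-17 — the later of the 2014-10-10 act and the 2018-11-17 discovery.
3 years from 2018-11-17 is 2021-11-17.
Because the automatic bankruptcy stay ran from 2021-01-12 to 2021-10-06, the deadline is extended by 267 days to 2022-08-11.
By the time the emergency suspension of filing deadlines began on 2022-09-18, the limitation period had already expired on 2022-08-11; that interval cannot revive it.
Nothing else in the chronology tolls or restarts the period.

2022-08-11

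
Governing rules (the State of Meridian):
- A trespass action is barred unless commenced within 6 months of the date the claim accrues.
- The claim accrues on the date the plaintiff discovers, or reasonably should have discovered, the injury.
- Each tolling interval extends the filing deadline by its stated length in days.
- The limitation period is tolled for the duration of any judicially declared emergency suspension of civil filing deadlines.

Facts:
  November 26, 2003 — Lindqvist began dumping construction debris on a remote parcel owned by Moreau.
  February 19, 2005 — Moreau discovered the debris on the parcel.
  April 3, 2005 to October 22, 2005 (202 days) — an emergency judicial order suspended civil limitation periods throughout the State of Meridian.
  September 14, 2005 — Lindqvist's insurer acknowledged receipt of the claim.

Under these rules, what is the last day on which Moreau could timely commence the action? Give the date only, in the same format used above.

Under the discovery rule, the claim accrued on February 19, 2005, when Moreau discovered the injury — not on the November 26, 2003 date of the underlying act.
The untolled deadline — 6 months after February 19, 2005 — is August 19, 2005.
The period was tolled for 202 days by the emergency suspension of filing deadlines (April 3, 2005 to October 22, 2005), pushing the deadline to March 9, 2006.
The other events in the timeline have no effect on the limitation period under the stated rules.

March 9, 2006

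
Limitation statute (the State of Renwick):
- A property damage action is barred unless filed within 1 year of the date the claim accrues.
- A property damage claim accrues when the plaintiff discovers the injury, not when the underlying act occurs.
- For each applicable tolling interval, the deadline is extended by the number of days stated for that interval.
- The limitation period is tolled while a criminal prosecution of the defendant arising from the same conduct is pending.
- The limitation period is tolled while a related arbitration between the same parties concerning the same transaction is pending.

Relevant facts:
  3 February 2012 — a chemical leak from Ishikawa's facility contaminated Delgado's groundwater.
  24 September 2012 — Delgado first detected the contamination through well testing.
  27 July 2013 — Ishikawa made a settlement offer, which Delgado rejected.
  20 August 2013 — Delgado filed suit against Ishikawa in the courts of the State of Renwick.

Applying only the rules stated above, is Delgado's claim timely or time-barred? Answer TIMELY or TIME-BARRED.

TIMELY

Accrual is tied to discovery, so the period began on 24 September 2012 rather than on 3 February 2012 when the act occurred.
The untolled deadline — 1 year after 24 September 2012 — is 24 September 2013.
The other events in the timeline have no effect on the limitation period under the stated rules.
The 20 August 2013 filing precedes the 24 September 2013 deadline; the claim is timely.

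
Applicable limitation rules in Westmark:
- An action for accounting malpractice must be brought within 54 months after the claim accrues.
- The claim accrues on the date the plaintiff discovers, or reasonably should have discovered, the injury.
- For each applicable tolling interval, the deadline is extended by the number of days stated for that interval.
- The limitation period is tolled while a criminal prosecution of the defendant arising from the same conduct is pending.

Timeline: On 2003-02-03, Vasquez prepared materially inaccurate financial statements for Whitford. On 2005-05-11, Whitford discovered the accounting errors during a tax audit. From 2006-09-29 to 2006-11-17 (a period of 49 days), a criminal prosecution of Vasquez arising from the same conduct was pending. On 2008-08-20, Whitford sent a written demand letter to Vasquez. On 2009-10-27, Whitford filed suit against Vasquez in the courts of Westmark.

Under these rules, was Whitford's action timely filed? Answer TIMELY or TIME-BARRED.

Under the discovery rule, the claim accrued on 2005-05-11, when Whitford discovered the injury — not on the 2003-02-03 date of the underlying act.
Adding the 54 months base period to 2005-05-11 gives a deadline of 2009-11-11, before any tolling.
The pending criminal prosecution from 2006-09-29 to 2006-11-17 tolled the period for 49 days, extending the deadline to 2009-12-30.
The other events in the timeline have no effect on the limitation period under the stated rules.
Filing on 2009-10-27 beat the 2009-12-30 deadline — the action is timely.

TIMELY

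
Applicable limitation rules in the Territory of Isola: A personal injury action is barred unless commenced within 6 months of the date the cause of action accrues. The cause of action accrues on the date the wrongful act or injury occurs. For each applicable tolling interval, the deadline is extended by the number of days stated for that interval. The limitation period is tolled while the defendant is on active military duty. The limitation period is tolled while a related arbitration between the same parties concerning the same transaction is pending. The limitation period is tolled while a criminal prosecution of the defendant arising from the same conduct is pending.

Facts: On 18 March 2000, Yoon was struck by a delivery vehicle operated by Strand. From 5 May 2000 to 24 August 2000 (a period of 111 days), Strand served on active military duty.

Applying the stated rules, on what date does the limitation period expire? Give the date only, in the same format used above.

The limitation period began to run on 18 March 2000.
Adding the 6 months base period to 18 March 2000 gives a deadline of 18 September 2000, before any tolling.
The defendant's active military service from 5 May 2000 to 24 August 2000 tolled the period for 111 days, extending the deadline to 7 January 2001.

7 January 2001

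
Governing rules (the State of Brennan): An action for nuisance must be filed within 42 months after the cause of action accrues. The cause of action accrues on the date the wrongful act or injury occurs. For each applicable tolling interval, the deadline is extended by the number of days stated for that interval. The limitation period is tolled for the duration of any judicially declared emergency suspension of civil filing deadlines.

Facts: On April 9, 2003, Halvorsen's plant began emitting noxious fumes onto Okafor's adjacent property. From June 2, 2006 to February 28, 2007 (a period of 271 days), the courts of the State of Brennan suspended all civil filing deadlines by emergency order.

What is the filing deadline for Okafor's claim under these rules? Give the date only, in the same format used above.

The claim accrued on April 9, 2003, when the wrongful act occurred.
The untolled deadline — 42 months after April 9, 2003 — is October 9, 2006.
Because the emergency suspension of filing deadlines ran from June 2, 2006 to February 28, 2007, the deadline is extended by 271 days to July 7, 2007.

July 7, 2007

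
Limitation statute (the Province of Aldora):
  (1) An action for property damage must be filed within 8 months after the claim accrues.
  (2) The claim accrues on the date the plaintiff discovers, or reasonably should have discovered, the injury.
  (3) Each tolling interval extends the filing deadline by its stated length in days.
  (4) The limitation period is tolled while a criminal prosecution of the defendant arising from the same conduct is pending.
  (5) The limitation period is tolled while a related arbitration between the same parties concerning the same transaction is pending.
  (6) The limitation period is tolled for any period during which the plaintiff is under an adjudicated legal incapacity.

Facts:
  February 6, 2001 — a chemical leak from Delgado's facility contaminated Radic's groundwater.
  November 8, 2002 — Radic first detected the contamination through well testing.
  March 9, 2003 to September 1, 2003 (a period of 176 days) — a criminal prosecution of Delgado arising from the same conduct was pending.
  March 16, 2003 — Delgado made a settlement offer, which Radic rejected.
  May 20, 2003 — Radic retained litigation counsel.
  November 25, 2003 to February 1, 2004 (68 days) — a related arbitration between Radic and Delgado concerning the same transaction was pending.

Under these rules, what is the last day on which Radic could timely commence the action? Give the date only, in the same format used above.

March 8, 2004

Under the discovery rule, the claim accrued on November 8, 2002, when Radic discovered the injury — not on the February 6, 2001 date of the underlying act.
8 months from November 8, 2002 is July 8, 2003.
Because the pending criminal prosecution ran from March 9, 2003 to September 1, 2003, the deadline is extended by 176 days to December 31, 2003.
The period was tolled for 68 days by the pending related arbitration (November 25, 2003 to February 1, 2004), pushing the deadline to March 8, 2004.
None of the other events listed affects the running of the period under the stated rules.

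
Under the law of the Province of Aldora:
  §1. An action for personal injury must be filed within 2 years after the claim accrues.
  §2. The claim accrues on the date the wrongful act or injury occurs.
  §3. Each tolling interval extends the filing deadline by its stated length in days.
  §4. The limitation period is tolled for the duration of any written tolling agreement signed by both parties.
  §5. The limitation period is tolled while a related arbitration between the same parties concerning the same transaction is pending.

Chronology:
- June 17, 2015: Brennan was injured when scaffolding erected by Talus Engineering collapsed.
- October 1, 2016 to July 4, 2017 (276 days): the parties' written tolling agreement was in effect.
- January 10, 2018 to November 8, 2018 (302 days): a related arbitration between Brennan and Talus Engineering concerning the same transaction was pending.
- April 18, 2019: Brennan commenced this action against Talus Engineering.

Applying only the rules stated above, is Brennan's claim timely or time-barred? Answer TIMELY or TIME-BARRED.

TIME-BARRED

The claim accrued on June 17, 2015, when the wrongful act occurred.
Adding the 2 years base period to June 17, 2015 gives a deadline of June 17, 2017, before any tolling.
Because the written tolling agreement ran from October 1, 2016 to July 4, 2017, the deadline is extended by 276 days to March 20, 2018.
Because the pending related arbitration ran from January 10, 2018 to November 8, 2018, the deadline is extended by 302 days to January 16, 2019.
The April 18, 2019 filing falls after the January 16, 2019 deadline; the claim is time-barred.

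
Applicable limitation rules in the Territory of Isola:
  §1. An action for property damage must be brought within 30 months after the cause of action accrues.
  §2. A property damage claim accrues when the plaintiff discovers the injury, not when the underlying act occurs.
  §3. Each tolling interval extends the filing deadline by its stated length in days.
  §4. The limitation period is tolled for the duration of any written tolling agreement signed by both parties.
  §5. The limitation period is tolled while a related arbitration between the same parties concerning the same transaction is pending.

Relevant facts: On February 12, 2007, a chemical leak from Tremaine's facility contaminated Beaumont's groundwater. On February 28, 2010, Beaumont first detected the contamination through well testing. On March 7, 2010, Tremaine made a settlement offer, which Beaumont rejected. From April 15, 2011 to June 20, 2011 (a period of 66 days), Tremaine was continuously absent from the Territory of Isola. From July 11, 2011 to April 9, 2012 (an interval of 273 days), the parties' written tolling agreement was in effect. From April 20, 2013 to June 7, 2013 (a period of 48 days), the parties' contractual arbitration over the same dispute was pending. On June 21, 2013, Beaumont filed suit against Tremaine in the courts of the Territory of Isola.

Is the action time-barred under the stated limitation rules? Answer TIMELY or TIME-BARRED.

TIMELY

Under the discovery rule, the claim accrued on February 28, 2010, when Beaumont discovered the injury — not on the February 12, 2007 date of the underlying act.
Adding the 30 months base period to February 28, 2010 gives a deadline of August 28, 2012, before any tolling.
The period was tolled for 273 days by the written tolling agreement (July 11, 2011 to April 9, 2012), pushing the deadline to May 28, 2013.
The period was tolled for 48 days by the pending related arbitration (April 20, 2013 to June 7, 2013), pushing the deadline to July 15, 2013.
The defendant's absence from the jurisdiction from April 15, 2011 to June 20, 2011 does not toll the period, because no stated rule makes the defendant's absence a tolling event.
The other events in the timeline have no effect on the limitation period under the stated rules.
Beaumont filed on June 21, 2013, before the July 15, 2013 deadline, so the action is timely.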